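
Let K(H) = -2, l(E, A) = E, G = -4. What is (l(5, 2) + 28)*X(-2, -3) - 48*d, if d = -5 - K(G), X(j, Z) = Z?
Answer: 45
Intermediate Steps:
d = -3 (d = -5 - 1*(-2) = -5 + 2 = -3)
(l(5, 2) + 28)*X(-2, -3) - 48*d = (5 + 28)*(-3) - 48*(-3) = 33*(-3) - 1*(-144) = -99 + 144 = 45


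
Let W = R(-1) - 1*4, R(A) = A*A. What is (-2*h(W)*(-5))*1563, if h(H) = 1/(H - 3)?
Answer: -2605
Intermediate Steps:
R(A) = A²
W = -3 (W = (-1)² - 1*4 = 1 - 4 = -3)
h(H) = 1/(-3 + H)
(-2*h(W)*(-5))*1563 = (-2/(-3 - 3)*(-5))*1563 = (-2/(-6)*(-5))*1563 = (-2*(-⅙)*(-5))*1563 = ((⅓)*(-5))*1563 = -5/3*1563 = -2605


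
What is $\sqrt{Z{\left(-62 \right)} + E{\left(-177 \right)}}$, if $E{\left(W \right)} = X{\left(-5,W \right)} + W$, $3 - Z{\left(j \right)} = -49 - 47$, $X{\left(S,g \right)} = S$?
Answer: $i \sqrt{83} \approx 9.1104 i$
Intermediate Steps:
$Z{\left(j \right)} = 99$ ($Z{\left(j \right)} = 3 - \left(-49 - 47\right) = 3 - -96 = 3 + 96 = 99$)
$E{\left(W \right)} = -5 + W$
$\sqrt{Z{\left(-62 \right)} + E{\left(-177 \right)}} = \sqrt{99 - 182} = \sqrt{-83} = i \sqrt{83}$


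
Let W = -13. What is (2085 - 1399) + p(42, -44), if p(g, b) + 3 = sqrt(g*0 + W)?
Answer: 683 + I*sqrt(13) ≈ 683.0 + 3.6056*I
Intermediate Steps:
p(g, b) = -3 + I*sqrt(13) (p(g, b) = -3 + sqrt(g*0 - 13) = -3 + sqrt(0 - 13) = -3 + sqrt(-13) = -3 + I*sqrt(13))
(2085 - 1399) + p(42, -44) = (2085 - 1399) + (-3 + I*sqrt(13)) = 686 + (-3 + I*sqrt(13)) = 683 + I*sqrt(13)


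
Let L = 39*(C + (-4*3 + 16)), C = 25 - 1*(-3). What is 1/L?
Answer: 1/1248 ≈ 0.00080128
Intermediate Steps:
C = 28 (C = 25 + 3 = 28)
L = 1248 (L = 39*(28 + (-4*3 + 16)) = 39*(28 + (-12 + 16)) = 39*(28 + 4) = 39*32 = 1248)
1/L = 1/1248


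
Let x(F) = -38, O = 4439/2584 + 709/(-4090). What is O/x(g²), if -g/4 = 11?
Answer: -8161727/200802640 ≈ -0.040646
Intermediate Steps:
g = -44 (g = -4*11 = -44)
O = 8161727/5284280 (O = 4439*(1/2584) + 709*(-1/4090) = 4439/2584 - 709/4090 = 8161727/5284280 ≈ 1.5445)
O/x(g²) = (8161727/5284280)/(-38) = (8161727/5284280)*(-1/38) = -8161727/200802640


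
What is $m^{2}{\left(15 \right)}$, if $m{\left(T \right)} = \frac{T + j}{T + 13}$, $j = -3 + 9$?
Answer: $\frac{9}{16} \approx 0.5625$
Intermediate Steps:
$j = 6$
$m{\left(T \right)} = \frac{6 + T}{13 + T}$ ($m{\left(T \right)} = \frac{T + 6}{T + 13} = \frac{6 + T}{13 + T}$)
$m^{2}{\left(15 \right)} = \left(\frac{6 + 15}{13 + 15}\right)^{2} = \left(\frac{1}{28} \cdot 21\right)^{2} = \left(\frac{3}{4}\right)^{2} = \frac{9}{16}$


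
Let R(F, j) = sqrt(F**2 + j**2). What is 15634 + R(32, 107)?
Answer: 15634 + sqrt(12473) ≈ 15746.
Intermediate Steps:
15634 + R(32, 107) = 15634 + sqrt(32**2 + 107**2) = 15634 + sqrt(1024 + 11449) = 15634 + sqrt(12473)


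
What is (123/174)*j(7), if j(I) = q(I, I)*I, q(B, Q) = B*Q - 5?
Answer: 6314/29 ≈ 217.72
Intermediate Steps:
q(B, Q) = -5 + B*Q
j(I) = I*(-5 + I²) (j(I) = (-5 + I*I)*I = (-5 + I²)*I = I*(-5 + I²))
(123/174)*j(7) = (123/174)*(7*(-5 + 7²)) = (123*(1/174))*(7*(-5 + 49)) = 41*(7*44)/58 = (41/58)*308 = 6314/29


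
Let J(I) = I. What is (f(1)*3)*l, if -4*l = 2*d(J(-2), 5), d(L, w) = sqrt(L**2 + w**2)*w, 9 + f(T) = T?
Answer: 60*sqrt(29) ≈ 323.11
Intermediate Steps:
f(T) = -9 + T
d(L, w) = w*sqrt(L**2 + w**2)
l = -5*sqrt(29)/2 (l = -5*sqrt((-2)**2 + 5**2)/2 = -5*sqrt(4 + 25)/2 = -5*sqrt(29)/2 ≈ -13.463)
(f(1)*3)*l = ((-9 + 1)*3)*(-5*sqrt(29)/2) = (-8*3)*(-5*sqrt(29)/2) = -(-60)*sqrt(29) = 60*sqrt(29)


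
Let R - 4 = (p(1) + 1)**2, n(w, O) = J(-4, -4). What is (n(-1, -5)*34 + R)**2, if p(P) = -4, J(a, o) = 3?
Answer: 13225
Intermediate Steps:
n(w, O) = 3
R = 13 (R = 4 + (-4 + 1)**2 = 4 + (-3)**2 = 4 + 9 = 13)
(n(-1, -5)*34 + R)**2 = (3*34 + 13)**2 = (102 + 13)**2 = 115**2 = 13225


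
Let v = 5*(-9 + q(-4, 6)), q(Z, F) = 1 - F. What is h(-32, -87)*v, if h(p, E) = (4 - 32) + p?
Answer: 4200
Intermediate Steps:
h(p, E) = -28 + p
v = -70 (v = 5*(-9 + (1 - 1*6)) = 5*(-9 + (1 - 6)) = 5*(-9 - 5) = 5*(-14) = -70)
h(-32, -87)*v = (-28 - 32)*(-70) = -60*(-70) = 4200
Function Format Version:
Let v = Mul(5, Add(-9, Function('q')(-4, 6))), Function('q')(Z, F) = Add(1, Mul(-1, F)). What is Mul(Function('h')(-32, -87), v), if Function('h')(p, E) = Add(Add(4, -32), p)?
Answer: 4200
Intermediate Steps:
Function('h')(p, E) = Add(-28, p)
v = -70 (v = Mul(5, Add(-9, Add(1, Mul(-1, 6)))) = Mul(5, Add(-9, Add(1, -6))) = Mul(5, Add(-9, -5)) = Mul(5, -14) = -70)
Mul(Function('h')(-32, -87), v) = Mul(Add(-28, -32), -70) = Mul(-60, -70) = 4200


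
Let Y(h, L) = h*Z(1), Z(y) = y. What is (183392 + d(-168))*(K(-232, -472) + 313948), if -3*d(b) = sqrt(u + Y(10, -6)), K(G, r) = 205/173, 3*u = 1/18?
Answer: 9960608024928/173 - 6034801*sqrt(3246)/1038 ≈ 5.7575e+10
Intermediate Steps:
u = 1/54 (u = (1/3)/18 = (1/3)*(1/18) = 1/54 ≈ 0.018519)
K(G, r) = 205/173 (K(G, r) = 205*(1/173) = 205/173)
Y(h, L) = h (Y(h, L) = h*1 = h)
d(b) = -sqrt(3246)/54 (d(b) = -sqrt(1/54 + 10)/3 = -sqrt(3246)/54)
(183392 + d(-168))*(K(-232, -472) + 313948) = (183392 - sqrt(3246)/54)*(205/173 + 313948) = (183392 - sqrt(3246)/54)*(54313209/173) = 9960608024928/173 - 6034801*sqrt(3246)/1038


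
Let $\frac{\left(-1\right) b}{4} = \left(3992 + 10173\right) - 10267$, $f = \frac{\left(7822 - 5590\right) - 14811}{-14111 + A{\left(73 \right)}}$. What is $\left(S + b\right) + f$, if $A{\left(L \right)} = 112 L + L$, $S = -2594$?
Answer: $- \frac{35531251}{1954} \approx -18184.0$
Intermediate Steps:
$A{\left(L \right)} = 113 L$
$f = \frac{4193}{1954}$ ($f = \frac{\left(7822 - 5590\right) - 14811}{-14111 + 113 \cdot 73} = \frac{2232 - 14811}{-14111 + 8249} = - \frac{12579}{-5862} = \left(-12579\right) \left(- \frac{1}{5862}\right) = \frac{4193}{1954} \approx 2.1459$)
$b = -15592$ ($b = - 4 \left(\left(3992 + 10173\right) - 10267\right) = - 4 \left(14165 - 10267\right) = \left(-4\right) 3898 = -15592$)
$\left(S + b\right) + f = \left(-2594 - 15592\right) + \frac{4193}{1954} = -18186 + \frac{4193}{1954} = - \frac{35531251}{1954}$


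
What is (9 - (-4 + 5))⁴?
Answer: 4096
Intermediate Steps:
(9 - (-4 + 5))⁴ = (9 - 1*1)⁴ = (9 - 1)⁴ = 8⁴ = 4096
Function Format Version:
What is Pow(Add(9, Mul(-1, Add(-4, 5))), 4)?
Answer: 4096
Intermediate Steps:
Pow(Add(9, Mul(-1, Add(-4, 5))), 4) = Pow(Add(9, Mul(-1, 1)), 4) = Pow(Add(9, -1), 4) = Pow(8, 4) = 4096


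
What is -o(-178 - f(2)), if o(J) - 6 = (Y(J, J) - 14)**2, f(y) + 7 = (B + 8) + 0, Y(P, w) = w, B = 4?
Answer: -38815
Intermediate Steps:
f(y) = 5 (f(y) = -7 + ((4 + 8) + 0) = -7 + (12 + 0) = -7 + 12 = 5)
o(J) = 6 + (-14 + J)**2 (o(J) = 6 + (J - 14)**2 = 6 + (-14 + J)**2)
-o(-178 - f(2)) = -(6 + (-14 + (-178 - 1*5))**2) = -(6 + (-14 + (-178 - 5))**2) = -(6 + (-14 - 183)**2) = -(6 + (-197)**2) = -(6 + 38809) = -1*38815 = -38815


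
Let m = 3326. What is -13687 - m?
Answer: -17013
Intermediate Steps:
-13687 - m = -13687 - 1*3326 = -13687 - 3326 = -17013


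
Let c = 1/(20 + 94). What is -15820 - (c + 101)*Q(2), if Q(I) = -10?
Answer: -844165/57 ≈ -14810.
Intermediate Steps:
c = 1/114 ≈ 0.0087719
-15820 - (c + 101)*Q(2) = -15820 - (1/114 + 101)*(-10) = -15820 - 11515*(-10)/114 = -15820 - 1*(-57575/57) = -15820 + 57575/57 = -844165/57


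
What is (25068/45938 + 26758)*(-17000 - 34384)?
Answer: -31581481777824/22969 ≈ -1.3750e+9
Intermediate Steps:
(25068/45938 + 26758)*(-17000 - 34384) = (25068*(1/45938) + 26758)*(-51384) = (12534/22969 + 26758)*(-51384) = (614617036/22969)*(-51384) = -31581481777824/22969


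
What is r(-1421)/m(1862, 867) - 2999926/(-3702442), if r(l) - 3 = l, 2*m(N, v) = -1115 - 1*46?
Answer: 6991519799/2149267581 ≈ 3.2530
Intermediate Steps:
m(N, v) = -1161/2 (m(N, v) = (-1115 - 1*46)/2 = (-1115 - 46)/2 = (½)*(-1161) = -1161/2)
r(l) = 3 + l
r(-1421)/m(1862, 867) - 2999926/(-3702442) = (3 - 1421)/(-1161/2) - 2999926/(-3702442) = -1418*(-2/1161) - 2999926*(-1/3702442) = 2836/1161 + 1499963/1851221 = 6991519799/2149267581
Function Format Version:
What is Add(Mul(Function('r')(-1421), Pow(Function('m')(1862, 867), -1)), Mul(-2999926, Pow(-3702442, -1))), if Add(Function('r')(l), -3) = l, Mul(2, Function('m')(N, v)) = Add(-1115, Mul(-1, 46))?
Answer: Rational(6991519799, 2149267581) ≈ 3.2530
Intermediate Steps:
Function('m')(N, v) = Rational(-1161, 2) (Function('m')(N, v) = Mul(Rational(1, 2), Add(-1115, Mul(-1, 46))) = Mul(Rational(1, 2), Add(-1115, -46)) = Mul(Rational(1, 2), -1161) = Rational(-1161, 2))
Function('r')(l) = Add(3, l)
Add(Mul(Function('r')(-1421), Pow(Function('m')(1862, 867), -1)), Mul(-2999926, Pow(-3702442, -1))) = Add(Mul(Add(3, -1421), Pow(Rational(-1161, 2), -1)), Mul(-2999926, Pow(-3702442, -1))) = Add(Mul(-1418, Rational(-2, 1161)), Mul(-2999926, Rational(-1, 3702442))) = Add(Rational(2836, 1161), Rational(1499963, 1851221)) = Rational(6991519799, 2149267581)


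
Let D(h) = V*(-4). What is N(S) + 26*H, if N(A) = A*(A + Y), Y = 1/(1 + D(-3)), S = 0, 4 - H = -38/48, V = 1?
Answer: 1495/12 ≈ 124.58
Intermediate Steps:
D(h) = -4 (D(h) = 1*(-4) = -4)
H = 115/24 (H = 4 - (-38)/48 = 4 - 1*(-19/24) = 4 + 19/24 = 115/24 ≈ 4.7917)
Y = -⅓ (Y = 1/(1 - 4) = 1/(-3) = -⅓ ≈ -0.33333)
N(A) = A*(-⅓ + A) (N(A) = A*(A - ⅓) = A*(-⅓ + A))
N(S) + 26*H = 0*(-⅓ + 0) + 26*(115/24) = 0*(-⅓) + 1495/12 = 0 + 1495/12 = 1495/12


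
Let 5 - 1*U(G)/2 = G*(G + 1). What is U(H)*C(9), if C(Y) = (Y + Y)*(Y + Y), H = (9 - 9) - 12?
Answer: -82296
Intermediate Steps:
H = -12 (H = 0 - 12 = -12)
U(G) = 10 - 2*G*(1 + G) (U(G) = 10 - 2*G*(G + 1) = 10 - 2*G*(1 + G))
C(Y) = 4*Y² (C(Y) = (2*Y)*(2*Y) = 4*Y²)
U(H)*C(9) = (10 - 2*(-12) - 2*(-12)²)*(4*9²) = (10 + 24 - 2*144)*(4*81) = (10 + 24 - 288)*324 = -254*324 = -82296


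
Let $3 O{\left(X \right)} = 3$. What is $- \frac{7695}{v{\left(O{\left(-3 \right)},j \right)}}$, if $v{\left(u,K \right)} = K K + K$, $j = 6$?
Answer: $- \frac{2565}{14} \approx -183.21$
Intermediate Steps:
$O{\left(X \right)} = 1$ ($O{\left(X \right)} = \frac{1}{3} \cdot 3 = 1$)
$v{\left(u,K \right)} = K + K^{2}$ ($v{\left(u,K \right)} = K^{2} + K = K + K^{2}$)
$- \frac{7695}{v{\left(O{\left(-3 \right)},j \right)}} = - \frac{7695}{6 \left(1 + 6\right)} = - \frac{7695}{6 \cdot 7} = - \frac{7695}{42} = \left(-7695\right) \frac{1}{42} = - \frac{2565}{14}$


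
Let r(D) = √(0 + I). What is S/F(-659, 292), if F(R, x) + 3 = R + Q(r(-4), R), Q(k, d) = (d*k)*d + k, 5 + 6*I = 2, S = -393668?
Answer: 130304108/47150433003 + 42740731594*I*√2/47150433003 ≈ 0.0027636 + 1.2819*I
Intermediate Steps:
I = -½ (I = -⅚ + (⅙)*2 = -⅚ + ⅓ = -½ ≈ -0.50000)
r(D) = I*√2/2 (r(D) = √(0 - ½) = √(-½) = I*√2/2)
Q(k, d) = k + k*d² (Q(k, d) = k*d² + k = k + k*d²)
F(R, x) = -3 + R + I*√2*(1 + R²)/2 (F(R, x) = -3 + (R + (I*√2/2)*(1 + R²)) = -3 + (R + I*√2*(1 + R²)/2) = -3 + R + I*√2*(1 + R²)/2)
S/F(-659, 292) = -393668/(-3 - 659 + I*√2*(1 + (-659)²)/2) = -393668/(-3 - 659 + I*√2*(1 + 434281)/2) = -393668/(-3 - 659 + (½)*I*√2*434282) = -393668/(-3 - 659 + 217141*I*√2) = -393668/(-662 + 217141*I*√2)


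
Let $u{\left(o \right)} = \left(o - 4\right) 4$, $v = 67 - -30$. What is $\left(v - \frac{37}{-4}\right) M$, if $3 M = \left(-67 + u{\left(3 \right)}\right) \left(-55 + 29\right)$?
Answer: $\frac{392275}{6} \approx 65379.0$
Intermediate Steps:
$v = 97$ ($v = 67 + 30 = 97$)
$u{\left(o \right)} = -16 + 4 o$ ($u{\left(o \right)} = \left(-4 + o\right) 4 = -16 + 4 o$)
$M = \frac{1846}{3}$ ($M = \frac{\left(-67 + \left(-16 + 4 \cdot 3\right)\right) \left(-55 + 29\right)}{3} = \frac{\left(-67 + \left(-16 + 12\right)\right) \left(-26\right)}{3} = \frac{\left(-67 - 4\right) \left(-26\right)}{3} = \frac{\left(-71\right) \left(-26\right)}{3} = \frac{1}{3} \cdot 1846 = \frac{1846}{3} \approx 615.33$)
$\left(v - \frac{37}{-4}\right) M = \left(97 - \frac{37}{-4}\right) \frac{1846}{3} = \left(97 - - \frac{37}{4}\right) \frac{1846}{3} = \left(97 + \frac{37}{4}\right) \frac{1846}{3} = \frac{425}{4} \cdot \frac{1846}{3} = \frac{392275}{6}$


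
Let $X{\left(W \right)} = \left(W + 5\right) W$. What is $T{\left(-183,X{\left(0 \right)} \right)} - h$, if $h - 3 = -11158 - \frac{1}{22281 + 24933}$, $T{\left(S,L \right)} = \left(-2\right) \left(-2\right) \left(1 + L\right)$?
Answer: $\frac{526861027}{47214} \approx 11159.0$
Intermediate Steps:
$X{\left(W \right)} = W \left(5 + W\right)$ ($X{\left(W \right)} = \left(5 + W\right) W = W \left(5 + W\right)$)
$T{\left(S,L \right)} = 4 + 4 L$ ($T{\left(S,L \right)} = 4 \left(1 + L\right) = 4 + 4 L$)
$h = - \frac{526672171}{47214}$ ($h = 3 - \left(11158 + \frac{1}{22281 + 24933}\right) = 3 - \frac{526813813}{47214} = - \frac{526672171}{47214} \approx -11155.0$)
$T{\left(-183,X{\left(0 \right)} \right)} - h = \left(4 + 4 \cdot 0 \left(5 + 0\right)\right) - - \frac{526672171}{47214} = \left(4 + 4 \cdot 0 \cdot 5\right) + \frac{526672171}{47214} = \left(4 + 4 \cdot 0\right) + \frac{526672171}{47214} = \left(4 + 0\right) + \frac{526672171}{47214} = 4 + \frac{526672171}{47214} = \frac{526861027}{47214}$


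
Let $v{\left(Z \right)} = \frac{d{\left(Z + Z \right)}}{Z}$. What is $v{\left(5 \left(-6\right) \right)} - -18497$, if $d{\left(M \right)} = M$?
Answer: $18499$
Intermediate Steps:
$v{\left(Z \right)} = 2$ ($v{\left(Z \right)} = \frac{Z + Z}{Z} = \frac{2 Z}{Z} = 2$)
$v{\left(5 \left(-6\right) \right)} - -18497 = 2 - -18497 = 2 + 18497 = 18499$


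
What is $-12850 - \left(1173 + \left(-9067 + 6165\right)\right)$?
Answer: $-11121$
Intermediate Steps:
$-12850 - \left(1173 + \left(-9067 + 6165\right)\right) = -12850 - \left(1173 - 2902\right) = -12850 - -1729 = -12850 + 1729 = -11121$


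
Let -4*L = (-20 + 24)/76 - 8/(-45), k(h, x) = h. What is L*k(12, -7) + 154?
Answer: 43693/285 ≈ 153.31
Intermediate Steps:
L = -197/3420 (L = -((-20 + 24)/76 - 8/(-45))/4 = -(4*(1/76) - 8*(-1/45))/4 = -(1/19 + 8/45)/4 = -¼*197/855 = -197/3420 ≈ -0.057602)
L*k(12, -7) + 154 = -197/3420*12 + 154 = -197/285 + 154 = 43693/285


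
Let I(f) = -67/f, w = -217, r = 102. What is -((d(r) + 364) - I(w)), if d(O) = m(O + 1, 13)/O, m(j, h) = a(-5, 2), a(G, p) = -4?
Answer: -4024537/11067 ≈ -363.65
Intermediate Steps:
m(j, h) = -4
d(O) = -4/O
-((d(r) + 364) - I(w)) = -((-4/102 + 364) - (-67)/(-217)) = -((-4*1/102 + 364) - (-67)*(-1)/217) = -((-2/51 + 364) - 1*67/217) = -(18562/51 - 67/217) = -1*4024537/11067 = -4024537/11067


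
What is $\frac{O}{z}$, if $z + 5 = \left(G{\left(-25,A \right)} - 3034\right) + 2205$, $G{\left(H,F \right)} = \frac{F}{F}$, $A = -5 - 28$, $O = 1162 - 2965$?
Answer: $\frac{1803}{833} \approx 2.1645$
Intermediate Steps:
$O = -1803$
$A = -33$ ($A = -5 - 28 = -33$)
$G{\left(H,F \right)} = 1$
$z = -833$ ($z = -5 + \left(\left(1 - 3034\right) + 2205\right) = -5 + \left(-3033 + 2205\right) = -5 - 828 = -833$)
$\frac{O}{z} = - \frac{1803}{-833} = \left(-1803\right) \left(- \frac{1}{833}\right) = \frac{1803}{833}$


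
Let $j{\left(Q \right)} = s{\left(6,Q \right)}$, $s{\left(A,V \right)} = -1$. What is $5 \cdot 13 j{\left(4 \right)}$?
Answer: $-65$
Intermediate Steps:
$j{\left(Q \right)} = -1$
$5 \cdot 13 j{\left(4 \right)} = 5 \cdot 13 \left(-1\right) = 65 \left(-1\right) = -65$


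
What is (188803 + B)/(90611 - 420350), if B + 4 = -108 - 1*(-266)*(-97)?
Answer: -162889/329739 ≈ -0.49399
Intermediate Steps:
B = -25914 (B = -4 + (-108 - 1*(-266)*(-97)) = -4 + (-108 + 266*(-97)) = -4 + (-108 - 25802) = -4 - 25910 = -25914)
(188803 + B)/(90611 - 420350) = (188803 - 25914)/(90611 - 420350) = 162889/(-329739) = 162889*(-1/329739) = -162889/329739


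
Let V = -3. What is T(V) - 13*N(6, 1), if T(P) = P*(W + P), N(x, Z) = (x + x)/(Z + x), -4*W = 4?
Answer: -72/7 ≈ -10.286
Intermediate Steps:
W = -1 (W = -¼*4 = -1)
N(x, Z) = 2*x/(Z + x) (N(x, Z) = (2*x)/(Z + x) = 2*x/(Z + x))
T(P) = P*(-1 + P)
T(V) - 13*N(6, 1) = -3*(-1 - 3) - 26*6/(1 + 6) = -3*(-4) - 26*6/7 = 12 - 26*6/7 = 12 - 13*12/7 = 12 - 156/7 = -72/7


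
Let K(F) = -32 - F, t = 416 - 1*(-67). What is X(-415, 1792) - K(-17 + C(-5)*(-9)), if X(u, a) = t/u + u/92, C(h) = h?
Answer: 2074139/38180 ≈ 54.325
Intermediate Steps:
t = 483 (t = 416 + 67 = 483)
X(u, a) = 483/u + u/92
X(-415, 1792) - K(-17 + C(-5)*(-9)) = (483/(-415) + (1/92)*(-415)) - (-32 - (-17 - 5*(-9))) = (483*(-1/415) - 415/92) - (-32 - (-17 + 45)) = (-483/415 - 415/92) - (-32 - 1*28) = -216661/38180 - (-32 - 28) = -216661/38180 - 1*(-60) = -216661/38180 + 60 = 2074139/38180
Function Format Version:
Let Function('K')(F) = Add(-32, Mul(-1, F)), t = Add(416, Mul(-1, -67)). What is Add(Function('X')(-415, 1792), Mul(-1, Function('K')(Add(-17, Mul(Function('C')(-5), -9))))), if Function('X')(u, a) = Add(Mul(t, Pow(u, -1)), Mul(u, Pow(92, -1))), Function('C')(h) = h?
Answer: Rational(2074139, 38180) ≈ 54.325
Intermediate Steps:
t = 483 (t = Add(416, 67) = 483)
Function('X')(u, a) = Add(Mul(483, Pow(u, -1)), Mul(Rational(1, 92), u)) (Function('X')(u, a) = Add(Mul(483, Pow(u, -1)), Mul(u, Pow(92, -1))) = Add(Mul(483, Pow(u, -1)), Mul(u, Rational(1, 92))) = Add(Mul(483, Pow(u, -1)), Mul(Rational(1, 92), u)))
Add(Function('X')(-415, 1792), Mul(-1, Function('K')(Add(-17, Mul(Function('C')(-5), -9))))) = Add(Add(Mul(483, Pow(-415, -1)), Mul(Rational(1, 92), -415)), Mul(-1, Add(-32, Mul(-1, Add(-17, Mul(-5, -9)))))) = Add(Add(Mul(483, Rational(-1, 415)), Rational(-415, 92)), Mul(-1, Add(-32, Mul(-1, Add(-17, 45))))) = Add(Add(Rational(-483, 415), Rational(-415, 92)), Mul(-1, Add(-32, Mul(-1, 28)))) = Add(Rational(-216661, 38180), Mul(-1, Add(-32, -28))) = Add(Rational(-216661, 38180), Mul(-1, -60)) = Add(Rational(-216661, 38180), 60) = Rational(2074139, 38180)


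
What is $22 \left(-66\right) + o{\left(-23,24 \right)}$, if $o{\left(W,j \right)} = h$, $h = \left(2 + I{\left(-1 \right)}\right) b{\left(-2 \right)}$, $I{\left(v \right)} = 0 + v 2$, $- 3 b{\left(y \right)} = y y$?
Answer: $-1452$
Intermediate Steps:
$b{\left(y \right)} = - \frac{y^{2}}{3}$ ($b{\left(y \right)} = - \frac{y y}{3} = - \frac{y^{2}}{3}$)
$I{\left(v \right)} = 2 v$ ($I{\left(v \right)} = 0 + 2 v = 2 v$)
$h = 0$ ($h = \left(2 + 2 \left(-1\right)\right) \left(- \frac{\left(-2\right)^{2}}{3}\right) = \left(2 - 2\right) \left(\left(- \frac{1}{3}\right) 4\right) = 0 \left(- \frac{4}{3}\right) = 0$)
$o{\left(W,j \right)} = 0$
$22 \left(-66\right) + o{\left(-23,24 \right)} = 22 \left(-66\right) + 0 = -1452 + 0 = -1452$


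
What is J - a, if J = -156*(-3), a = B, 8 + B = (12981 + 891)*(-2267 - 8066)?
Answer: 143339852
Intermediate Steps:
B = -143339384 (B = -8 + (12981 + 891)*(-2267 - 8066) = -8 + 13872*(-10333) = -8 - 143339376 = -143339384)
a = -143339384
J = 468
J - a = 468 - 1*(-143339384) = 468 + 143339384 = 143339852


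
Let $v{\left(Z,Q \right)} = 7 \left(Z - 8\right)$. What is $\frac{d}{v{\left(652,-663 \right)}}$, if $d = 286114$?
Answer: $\frac{143057}{2254} \approx 63.468$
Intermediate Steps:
$v{\left(Z,Q \right)} = -56 + 7 Z$ ($v{\left(Z,Q \right)} = 7 \left(-8 + Z\right) = -56 + 7 Z$)
$\frac{d}{v{\left(652,-663 \right)}} = \frac{286114}{-56 + 7 \cdot 652} = \frac{286114}{-56 + 4564} = \frac{286114}{4508} = 286114 \cdot \frac{1}{4508} = \frac{143057}{2254}$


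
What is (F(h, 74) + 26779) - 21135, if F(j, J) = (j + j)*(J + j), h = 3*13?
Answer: 14458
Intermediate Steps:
h = 39
F(j, J) = 2*j*(J + j) (F(j, J) = (2*j)*(J + j) = 2*j*(J + j))
(F(h, 74) + 26779) - 21135 = (2*39*(74 + 39) + 26779) - 21135 = (2*39*113 + 26779) - 21135 = (8814 + 26779) - 21135 = 35593 - 21135 = 14458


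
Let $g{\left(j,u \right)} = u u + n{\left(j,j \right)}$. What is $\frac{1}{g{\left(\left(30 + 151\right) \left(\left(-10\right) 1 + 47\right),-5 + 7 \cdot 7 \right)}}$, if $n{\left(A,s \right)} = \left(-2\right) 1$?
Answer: $\frac{1}{1934} \approx 0.00051706$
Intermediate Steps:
$n{\left(A,s \right)} = -2$
$g{\left(j,u \right)} = -2 + u^{2}$ ($g{\left(j,u \right)} = u u - 2 = u^{2} - 2 = -2 + u^{2}$)
$\frac{1}{g{\left(\left(30 + 151\right) \left(\left(-10\right) 1 + 47\right),-5 + 7 \cdot 7 \right)}} = \frac{1}{-2 + \left(-5 + 7 \cdot 7\right)^{2}} = \frac{1}{-2 + \left(-5 + 49\right)^{2}} = \frac{1}{-2 + 44^{2}} = \frac{1}{-2 + 1936} = \frac{1}{1934}$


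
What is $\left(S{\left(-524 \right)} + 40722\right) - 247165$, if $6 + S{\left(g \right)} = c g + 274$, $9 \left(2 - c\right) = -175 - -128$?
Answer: $- \frac{1889635}{9} \approx -2.0996 \cdot 10^{5}$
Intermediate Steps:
$c = \frac{65}{9}$ ($c = 2 - \frac{-175 - -128}{9} = 2 - \frac{-175 + 128}{9} = 2 - - \frac{47}{9} = 2 + \frac{47}{9} = \frac{65}{9} \approx 7.2222$)
$S{\left(g \right)} = 268 + \frac{65 g}{9}$ ($S{\left(g \right)} = -6 + \left(\frac{65 g}{9} + 274\right) = -6 + \left(274 + \frac{65 g}{9}\right) = 268 + \frac{65 g}{9}$)
$\left(S{\left(-524 \right)} + 40722\right) - 247165 = \left(\left(268 + \frac{65}{9} \left(-524\right)\right) + 40722\right) - 247165 = \left(\left(268 - \frac{34060}{9}\right) + 40722\right) - 247165 = \left(- \frac{31648}{9} + 40722\right) - 247165 = \frac{334850}{9} - 247165 = - \frac{1889635}{9}$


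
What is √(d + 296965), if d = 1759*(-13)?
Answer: √274098 ≈ 523.54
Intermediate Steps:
d = -22867
√(d + 296965) = √(-22867 + 296965) = √274098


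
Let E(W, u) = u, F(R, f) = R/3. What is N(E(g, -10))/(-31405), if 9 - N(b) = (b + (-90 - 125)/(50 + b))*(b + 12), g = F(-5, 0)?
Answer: -159/125620 ≈ -0.0012657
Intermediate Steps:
F(R, f) = R/3 (F(R, f) = R*(⅓) = R/3)
g = -5/3 (g = (⅓)*(-5) = -5/3 ≈ -1.6667)
N(b) = 9 - (12 + b)*(b - 215/(50 + b)) (N(b) = 9 - (b + (-90 - 125)/(50 + b))*(b + 12) = 9 - (b - 215/(50 + b))*(12 + b) = 9 - (12 + b)*(b - 215/(50 + b)))
N(E(g, -10))/(-31405) = ((3030 - 1*(-10)³ - 376*(-10) - 62*(-10)²)/(50 - 10))/(-31405) = ((3030 - 1*(-1000) + 3760 - 62*100)/40)*(-1/31405) = ((3030 + 1000 + 3760 - 6200)/40)*(-1/31405) = ((1/40)*1590)*(-1/31405) = (159/4)*(-1/31405) = -159/125620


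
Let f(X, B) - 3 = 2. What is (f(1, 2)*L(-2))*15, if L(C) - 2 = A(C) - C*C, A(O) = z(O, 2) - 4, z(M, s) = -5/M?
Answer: -525/2 ≈ -262.50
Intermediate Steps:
f(X, B) = 5 (f(X, B) = 3 + 2 = 5)
A(O) = -4 - 5/O (A(O) = -5/O - 4 = -4 - 5/O)
L(C) = -2 - C² - 5/C (L(C) = 2 + ((-4 - 5/C) - C*C) = 2 + ((-4 - 5/C) - C²) = 2 + (-4 - C² - 5/C) = -2 - C² - 5/C)
(f(1, 2)*L(-2))*15 = (5*(-2 - 1*(-2)² - 5/(-2)))*15 = (5*(-2 - 1*4 - 5*(-½)))*15 = (5*(-2 - 4 + 5/2))*15 = (5*(-7/2))*15 = -35/2*15 = -525/2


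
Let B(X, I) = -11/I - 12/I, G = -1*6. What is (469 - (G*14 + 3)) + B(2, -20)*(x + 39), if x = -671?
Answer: -884/5 ≈ -176.80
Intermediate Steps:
G = -6
B(X, I) = -23/I
(469 - (G*14 + 3)) + B(2, -20)*(x + 39) = (469 - (-6*14 + 3)) + (-23/(-20))*(-671 + 39) = (469 - (-84 + 3)) - 23*(-1/20)*(-632) = (469 - 1*(-81)) + (23/20)*(-632) = (469 + 81) - 3634/5 = 550 - 3634/5 = -884/5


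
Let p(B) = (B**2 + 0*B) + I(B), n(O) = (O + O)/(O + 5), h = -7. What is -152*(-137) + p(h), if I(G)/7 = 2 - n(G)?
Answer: 20838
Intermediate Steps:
n(O) = 2*O/(5 + O) (n(O) = (2*O)/(5 + O) = 2*O/(5 + O))
I(G) = 14 - 14*G/(5 + G) (I(G) = 7*(2 - 2*G/(5 + G)) = 14 - 14*G/(5 + G))
p(B) = B**2 + 70/(5 + B) (p(B) = (B**2 + 0*B) + 70/(5 + B) = (B**2 + 0) + 70/(5 + B) = B**2 + 70/(5 + B))
-152*(-137) + p(h) = -152*(-137) + (70 + (-7)**3 + 5*(-7)**2)/(5 - 7) = 20824 + (70 - 343 + 5*49)/(-2) = 20824 - (70 - 343 + 245)/2 = 20824 - 1/2*(-28) = 20824 + 14 = 20838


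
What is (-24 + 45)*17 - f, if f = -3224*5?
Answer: 16477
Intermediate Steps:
f = -16120
(-24 + 45)*17 - f = (-24 + 45)*17 - 1*(-16120) = 21*17 + 16120 = 357 + 16120 = 16477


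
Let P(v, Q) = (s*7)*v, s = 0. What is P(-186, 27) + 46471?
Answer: 46471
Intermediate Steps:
P(v, Q) = 0 (P(v, Q) = (0*7)*v = 0*v = 0)
P(-186, 27) + 46471 = 0 + 46471 = 46471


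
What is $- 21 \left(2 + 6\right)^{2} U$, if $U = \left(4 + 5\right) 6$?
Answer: $-72576$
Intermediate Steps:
$U = 54$ ($U = 9 \cdot 6 = 54$)
$- 21 \left(2 + 6\right)^{2} U = - 21 \left(2 + 6\right)^{2} \cdot 54 = - 21 \cdot 8^{2} \cdot 54 = \left(-21\right) 64 \cdot 54 = \left(-1344\right) 54 = -72576$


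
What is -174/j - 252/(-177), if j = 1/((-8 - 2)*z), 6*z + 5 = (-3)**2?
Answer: 68524/59 ≈ 1161.4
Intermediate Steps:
z = 2/3 (z = -5/6 + (1/6)*(-3)**2 = -5/6 + (1/6)*9 = -5/6 + 3/2 = 2/3 ≈ 0.66667)
j = -3/20 (j = 1/((-8 - 2)*(2/3)) = 1/(-10*2/3) = 1/(-20/3) = -3/20 ≈ -0.15000)
-174/j - 252/(-177) = -174/(-3/20) - 252/(-177) = -174*(-20/3) - 252*(-1/177) = 1160 + 84/59 = 68524/59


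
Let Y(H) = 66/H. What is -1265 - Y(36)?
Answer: -7601/6 ≈ -1266.8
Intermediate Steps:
-1265 - Y(36) = -1265 - 66/36 = -1265 - 1*11/6 = -1265 - 11/6 = -7601/6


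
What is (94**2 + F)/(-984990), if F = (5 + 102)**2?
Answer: -4057/196998 ≈ -0.020594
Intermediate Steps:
F = 11449 (F = 107**2 = 11449)
(94**2 + F)/(-984990) = (94**2 + 11449)/(-984990) = (8836 + 11449)*(-1/984990) = 20285*(-1/984990) = -4057/196998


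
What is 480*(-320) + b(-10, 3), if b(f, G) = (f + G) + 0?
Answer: -153607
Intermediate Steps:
b(f, G) = G + f (b(f, G) = (G + f) + 0 = G + f)
480*(-320) + b(-10, 3) = 480*(-320) + (3 - 10) = -153600 - 7 = -153607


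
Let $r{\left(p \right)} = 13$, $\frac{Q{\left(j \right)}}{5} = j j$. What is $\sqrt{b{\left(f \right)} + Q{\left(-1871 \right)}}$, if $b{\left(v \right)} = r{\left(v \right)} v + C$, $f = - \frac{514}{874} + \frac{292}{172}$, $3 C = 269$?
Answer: $\frac{29 \sqrt{66140345741082}}{56373} \approx 4183.7$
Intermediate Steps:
$Q{\left(j \right)} = 5 j^{2}$ ($Q{\left(j \right)} = 5 j j = 5 j^{2}$)
$C = \frac{269}{3}$ ($C = \frac{1}{3} \cdot 269 = \frac{269}{3} \approx 89.667$)
$f = \frac{20850}{18791}$ ($f = \left(-514\right) \frac{1}{874} + 292 \cdot \frac{1}{172} = - \frac{257}{437} + \frac{73}{43} = \frac{20850}{18791} \approx 1.1096$)
$b{\left(v \right)} = \frac{269}{3} + 13 v$ ($b{\left(v \right)} = 13 v + \frac{269}{3} = \frac{269}{3} + 13 v$)
$\sqrt{b{\left(f \right)} + Q{\left(-1871 \right)}} = \sqrt{\left(\frac{269}{3} + 13 \cdot \frac{20850}{18791}\right) + 5 \left(-1871\right)^{2}} = \sqrt{\left(\frac{269}{3} + \frac{271050}{18791}\right) + 5 \cdot 3500641} = \sqrt{\frac{5867929}{56373} + 17503205} = \sqrt{\frac{986714043394}{56373}} = \frac{29 \sqrt{66140345741082}}{56373}$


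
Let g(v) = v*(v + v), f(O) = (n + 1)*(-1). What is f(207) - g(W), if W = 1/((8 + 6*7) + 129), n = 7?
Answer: -256330/32041 ≈ -8.0001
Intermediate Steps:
f(O) = -8 (f(O) = (7 + 1)*(-1) = 8*(-1) = -8)
W = 1/179 (W = 1/((8 + 42) + 129) = 1/(50 + 129) = 1/179 ≈ 0.0055866)
g(v) = 2*v² (g(v) = v*(2*v) = 2*v²)
f(207) - g(W) = -8 - 2*(1/179)² = -8 - 2/32041 = -256330/32041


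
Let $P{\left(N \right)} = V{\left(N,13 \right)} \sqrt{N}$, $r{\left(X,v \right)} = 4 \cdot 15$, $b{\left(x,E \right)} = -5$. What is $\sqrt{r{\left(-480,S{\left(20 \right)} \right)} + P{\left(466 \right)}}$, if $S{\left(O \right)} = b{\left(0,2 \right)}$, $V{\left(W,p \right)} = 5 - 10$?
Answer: $\sqrt{60 - 5 \sqrt{466}} \approx 6.9235 i$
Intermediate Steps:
$V{\left(W,p \right)} = -5$
$S{\left(O \right)} = -5$
$r{\left(X,v \right)} = 60$
$P{\left(N \right)} = - 5 \sqrt{N}$
$\sqrt{r{\left(-480,S{\left(20 \right)} \right)} + P{\left(466 \right)}} = \sqrt{60 - 5 \sqrt{466}}$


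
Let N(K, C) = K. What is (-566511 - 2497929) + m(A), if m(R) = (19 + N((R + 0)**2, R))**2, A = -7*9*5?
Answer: 9846307096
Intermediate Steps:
A = -315 (A = -63*5 = -315)
m(R) = (19 + R**2)**2 (m(R) = (19 + (R + 0)**2)**2 = (19 + R**2)**2)
(-566511 - 2497929) + m(A) = (-566511 - 2497929) + (19 + (-315)**2)**2 = -3064440 + (19 + 99225)**2 = -3064440 + 99244**2 = -3064440 + 9849371536 = 9846307096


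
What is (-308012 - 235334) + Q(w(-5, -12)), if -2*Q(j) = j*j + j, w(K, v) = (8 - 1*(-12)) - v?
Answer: -543874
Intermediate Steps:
w(K, v) = 20 - v (w(K, v) = (8 + 12) - v = 20 - v)
Q(j) = -j/2 - j²/2 (Q(j) = -(j*j + j)/2 = -(j² + j)/2 = -(j + j²)/2 = -j/2 - j²/2)
(-308012 - 235334) + Q(w(-5, -12)) = (-308012 - 235334) - (20 - 1*(-12))*(1 + (20 - 1*(-12)))/2 = -543346 - (20 + 12)*(1 + (20 + 12))/2 = -543346 - ½*32*(1 + 32) = -543346 - ½*32*33 = -543346 - 528 = -543874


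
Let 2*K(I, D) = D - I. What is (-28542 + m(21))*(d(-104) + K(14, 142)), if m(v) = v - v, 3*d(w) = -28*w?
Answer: -29531456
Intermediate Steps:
K(I, D) = D/2 - I/2 (K(I, D) = (D - I)/2 = D/2 - I/2)
d(w) = -28*w/3 (d(w) = (-28*w)/3 = -28*w/3)
m(v) = 0
(-28542 + m(21))*(d(-104) + K(14, 142)) = (-28542 + 0)*(-28/3*(-104) + ((½)*142 - ½*14)) = -28542*(2912/3 + (71 - 7)) = -28542*(2912/3 + 64) = -28542*3104/3 = -29531456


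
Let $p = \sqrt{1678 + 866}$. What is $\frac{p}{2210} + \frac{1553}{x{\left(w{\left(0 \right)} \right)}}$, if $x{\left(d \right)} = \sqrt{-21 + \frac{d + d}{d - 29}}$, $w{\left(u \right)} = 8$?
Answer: $\frac{2 \sqrt{159}}{1105} - \frac{1553 i \sqrt{9597}}{457} \approx 0.022823 - 332.91 i$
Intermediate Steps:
$p = 4 \sqrt{159}$ ($p = \sqrt{2544} = 4 \sqrt{159} \approx 50.438$)
$x{\left(d \right)} = \sqrt{-21 + \frac{2 d}{-29 + d}}$
$\frac{p}{2210} + \frac{1553}{x{\left(w{\left(0 \right)} \right)}} = \frac{4 \sqrt{159}}{2210} + \frac{1553}{\sqrt{\frac{609 - 152}{-29 + 8}}} = 4 \sqrt{159} \cdot \frac{1}{2210} + \frac{1553}{\sqrt{\frac{609 - 152}{-21}}} = \frac{2 \sqrt{159}}{1105} + \frac{1553}{\sqrt{\left(- \frac{1}{21}\right) 457}} = \frac{2 \sqrt{159}}{1105} + \frac{1553}{\sqrt{- \frac{457}{21}}} = \frac{2 \sqrt{159}}{1105} + \frac{1553}{\frac{1}{21} i \sqrt{9597}} = \frac{2 \sqrt{159}}{1105} + 1553 \left(- \frac{i \sqrt{9597}}{457}\right) = \frac{2 \sqrt{159}}{1105} - \frac{1553 i \sqrt{9597}}{457}$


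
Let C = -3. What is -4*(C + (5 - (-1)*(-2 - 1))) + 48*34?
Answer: 1636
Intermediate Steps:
-4*(C + (5 - (-1)*(-2 - 1))) + 48*34 = -4*(-3 + (5 - (-1)*(-2 - 1))) + 48*34 = -4*(-3 + (5 - (-1)*(-3))) + 1632 = -4*(-3 + (5 - 1*3)) + 1632 = -4*(-3 + (5 - 3)) + 1632 = -4*(-3 + 2) + 1632 = -4*(-1) + 1632 = 4 + 1632 = 1636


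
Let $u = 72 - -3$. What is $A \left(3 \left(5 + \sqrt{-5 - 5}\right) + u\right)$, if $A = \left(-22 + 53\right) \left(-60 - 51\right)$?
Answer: $-309690 - 10323 i \sqrt{10} \approx -3.0969 \cdot 10^{5} - 32644.0 i$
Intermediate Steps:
$A = -3441$ ($A = 31 \left(-111\right) = -3441$)
$u = 75$ ($u = 72 + 3 = 75$)
$A \left(3 \left(5 + \sqrt{-5 - 5}\right) + u\right) = - 3441 \left(3 \left(5 + \sqrt{-5 - 5}\right) + 75\right) = - 3441 \left(3 \left(5 + \sqrt{-10}\right) + 75\right) = - 3441 \left(3 \left(5 + i \sqrt{10}\right) + 75\right) = - 3441 \left(\left(15 + 3 i \sqrt{10}\right) + 75\right) = - 3441 \left(90 + 3 i \sqrt{10}\right) = -309690 - 10323 i \sqrt{10}$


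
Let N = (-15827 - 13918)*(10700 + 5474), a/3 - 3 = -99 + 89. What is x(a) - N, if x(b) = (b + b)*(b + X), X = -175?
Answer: 481103862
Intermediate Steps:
a = -21 (a = 9 + 3*(-99 + 89) = 9 + 3*(-10) = 9 - 30 = -21)
x(b) = 2*b*(-175 + b) (x(b) = (b + b)*(b - 175) = (2*b)*(-175 + b) = 2*b*(-175 + b))
N = -481095630 (N = -29745*16174 = -481095630)
x(a) - N = 2*(-21)*(-175 - 21) - 1*(-481095630) = 2*(-21)*(-196) + 481095630 = 8232 + 481095630 = 481103862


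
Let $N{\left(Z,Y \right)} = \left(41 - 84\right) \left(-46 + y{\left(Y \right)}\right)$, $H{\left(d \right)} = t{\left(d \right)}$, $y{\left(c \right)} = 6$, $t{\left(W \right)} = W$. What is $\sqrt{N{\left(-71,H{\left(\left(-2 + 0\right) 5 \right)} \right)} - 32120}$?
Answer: $40 i \sqrt{19} \approx 174.36 i$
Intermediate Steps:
$H{\left(d \right)} = d$
$N{\left(Z,Y \right)} = 1720$ ($N{\left(Z,Y \right)} = \left(41 - 84\right) \left(-46 + 6\right) = \left(-43\right) \left(-40\right) = 1720$)
$\sqrt{N{\left(-71,H{\left(\left(-2 + 0\right) 5 \right)} \right)} - 32120} = \sqrt{1720 - 32120} = \sqrt{-30400} = 40 i \sqrt{19}$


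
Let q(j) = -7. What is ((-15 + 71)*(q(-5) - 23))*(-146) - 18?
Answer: 245262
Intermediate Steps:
((-15 + 71)*(q(-5) - 23))*(-146) - 18 = ((-15 + 71)*(-7 - 23))*(-146) - 18 = (56*(-30))*(-146) - 18 = -1680*(-146) - 18 = 245280 - 18 = 245262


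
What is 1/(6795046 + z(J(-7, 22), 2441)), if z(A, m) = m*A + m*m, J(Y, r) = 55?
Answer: 1/12887782 ≈ 7.7593e-8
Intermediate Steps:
z(A, m) = m² + A*m (z(A, m) = A*m + m² = m² + A*m)
1/(6795046 + z(J(-7, 22), 2441)) = 1/(6795046 + 2441*(55 + 2441)) = 1/(6795046 + 2441*2496) = 1/(6795046 + 6092736) = 1/12887782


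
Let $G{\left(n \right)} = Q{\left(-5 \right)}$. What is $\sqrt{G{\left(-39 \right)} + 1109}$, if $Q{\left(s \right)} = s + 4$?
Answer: $2 \sqrt{277} \approx 33.287$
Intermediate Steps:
$Q{\left(s \right)} = 4 + s$
$G{\left(n \right)} = -1$ ($G{\left(n \right)} = 4 - 5 = -1$)
$\sqrt{G{\left(-39 \right)} + 1109} = \sqrt{-1 + 1109} = \sqrt{1108} = 2 \sqrt{277}$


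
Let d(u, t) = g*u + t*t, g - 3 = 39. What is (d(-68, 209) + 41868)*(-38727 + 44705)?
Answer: 494338754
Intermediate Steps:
g = 42 (g = 3 + 39 = 42)
d(u, t) = t² + 42*u (d(u, t) = 42*u + t*t = 42*u + t² = t² + 42*u)
(d(-68, 209) + 41868)*(-38727 + 44705) = ((209² + 42*(-68)) + 41868)*(-38727 + 44705) = ((43681 - 2856) + 41868)*5978 = (40825 + 41868)*5978 = 82693*5978 = 494338754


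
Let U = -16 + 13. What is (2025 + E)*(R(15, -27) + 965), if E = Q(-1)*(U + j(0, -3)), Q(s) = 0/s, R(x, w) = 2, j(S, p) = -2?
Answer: 1958175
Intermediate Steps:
Q(s) = 0
U = -3
E = 0 (E = 0*(-3 - 2) = 0*(-5) = 0)
(2025 + E)*(R(15, -27) + 965) = (2025 + 0)*(2 + 965) = 2025*967 = 1958175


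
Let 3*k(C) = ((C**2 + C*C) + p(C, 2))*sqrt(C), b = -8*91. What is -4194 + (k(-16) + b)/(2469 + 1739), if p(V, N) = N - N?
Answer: -2206135/526 + 128*I/789 ≈ -4194.2 + 0.16223*I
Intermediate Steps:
p(V, N) = 0
b = -728
k(C) = 2*C**(5/2)/3 (k(C) = (((C**2 + C*C) + 0)*sqrt(C))/3 = (((C**2 + C**2) + 0)*sqrt(C))/3 = ((2*C**2 + 0)*sqrt(C))/3 = ((2*C**2)*sqrt(C))/3 = (2*C**(5/2))/3 = 2*C**(5/2)/3)
-4194 + (k(-16) + b)/(2469 + 1739) = -4194 + (2*(-16)**(5/2)/3 - 728)/(2469 + 1739) = -4194 + (2*(1024*I)/3 - 728)/4208 = -4194 + (2048*I/3 - 728)*(1/4208) = -4194 + (-728 + 2048*I/3)*(1/4208) = -4194 + (-91/526 + 128*I/789) = -2206135/526 + 128*I/789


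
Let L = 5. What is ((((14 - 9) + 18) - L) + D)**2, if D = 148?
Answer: 27556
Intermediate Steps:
((((14 - 9) + 18) - L) + D)**2 = ((((14 - 9) + 18) - 1*5) + 148)**2 = (((5 + 18) - 5) + 148)**2 = ((23 - 5) + 148)**2 = (18 + 148)**2 = 166**2 = 27556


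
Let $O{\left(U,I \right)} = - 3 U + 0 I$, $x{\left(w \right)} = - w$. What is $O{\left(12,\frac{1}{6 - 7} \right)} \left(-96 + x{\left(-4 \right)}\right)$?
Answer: $3312$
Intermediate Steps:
$O{\left(U,I \right)} = - 3 U$ ($O{\left(U,I \right)} = - 3 U + 0 = - 3 U$)
$O{\left(12,\frac{1}{6 - 7} \right)} \left(-96 + x{\left(-4 \right)}\right) = \left(-3\right) 12 \left(-96 - -4\right) = - 36 \left(-96 + 4\right) = \left(-36\right) \left(-92\right) = 3312$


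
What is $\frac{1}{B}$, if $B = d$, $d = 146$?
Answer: $\frac{1}{146} \approx 0.0068493$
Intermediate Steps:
$B = 146$
$\frac{1}{B} = \frac{1}{146}$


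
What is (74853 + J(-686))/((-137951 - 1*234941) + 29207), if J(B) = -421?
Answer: -74432/343685 ≈ -0.21657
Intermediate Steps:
(74853 + J(-686))/((-137951 - 1*234941) + 29207) = (74853 - 421)/((-137951 - 1*234941) + 29207) = 74432/((-137951 - 234941) + 29207) = 74432/(-372892 + 29207) = 74432/(-343685) = 74432*(-1/343685) = -74432/343685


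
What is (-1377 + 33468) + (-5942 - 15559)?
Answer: 10590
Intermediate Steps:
(-1377 + 33468) + (-5942 - 15559) = 32091 - 21501 = 10590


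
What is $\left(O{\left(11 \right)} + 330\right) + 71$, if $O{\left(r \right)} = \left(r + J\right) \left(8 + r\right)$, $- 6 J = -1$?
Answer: $\frac{3679}{6} \approx 613.17$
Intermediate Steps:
$J = \frac{1}{6}$ ($J = \left(- \frac{1}{6}\right) \left(-1\right) = \frac{1}{6} \approx 0.16667$)
$O{\left(r \right)} = \left(8 + r\right) \left(\frac{1}{6} + r\right)$ ($O{\left(r \right)} = \left(r + \frac{1}{6}\right) \left(8 + r\right) = \left(\frac{1}{6} + r\right) \left(8 + r\right) = \left(8 + r\right) \left(\frac{1}{6} + r\right)$)
$\left(O{\left(11 \right)} + 330\right) + 71 = \left(\left(\frac{4}{3} + 11^{2} + \frac{49}{6} \cdot 11\right) + 330\right) + 71 = \left(\left(\frac{4}{3} + 121 + \frac{539}{6}\right) + 330\right) + 71 = \left(\frac{1273}{6} + 330\right) + 71 = \frac{3253}{6} + 71 = \frac{3679}{6}$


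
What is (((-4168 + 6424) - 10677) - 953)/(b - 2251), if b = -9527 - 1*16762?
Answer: 4687/14270 ≈ 0.32845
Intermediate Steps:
b = -26289 (b = -9527 - 16762 = -26289)
(((-4168 + 6424) - 10677) - 953)/(b - 2251) = (((-4168 + 6424) - 10677) - 953)/(-26289 - 2251) = ((2256 - 10677) - 953)/(-28540) = (-8421 - 953)*(-1/28540) = -9374*(-1/28540) = 4687/14270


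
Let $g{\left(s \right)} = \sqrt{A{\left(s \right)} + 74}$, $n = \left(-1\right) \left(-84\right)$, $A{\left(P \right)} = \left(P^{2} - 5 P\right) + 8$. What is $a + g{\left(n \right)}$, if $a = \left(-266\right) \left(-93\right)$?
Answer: $24738 + \sqrt{6718} \approx 24820.0$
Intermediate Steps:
$A{\left(P \right)} = 8 + P^{2} - 5 P$
$n = 84$
$a = 24738$
$g{\left(s \right)} = \sqrt{82 + s^{2} - 5 s}$ ($g{\left(s \right)} = \sqrt{\left(8 + s^{2} - 5 s\right) + 74} = \sqrt{82 + s^{2} - 5 s}$)
$a + g{\left(n \right)} = 24738 + \sqrt{82 + 84^{2} - 420} = 24738 + \sqrt{82 + 7056 - 420} = 24738 + \sqrt{6718}$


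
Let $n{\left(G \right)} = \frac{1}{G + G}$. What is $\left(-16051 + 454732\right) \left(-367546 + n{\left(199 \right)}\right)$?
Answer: $- \frac{64171707398067}{398} \approx -1.6124 \cdot 10^{11}$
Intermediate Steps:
$n{\left(G \right)} = \frac{1}{2 G}$
$\left(-16051 + 454732\right) \left(-367546 + n{\left(199 \right)}\right) = \left(-16051 + 454732\right) \left(-367546 + \frac{1}{2 \cdot 199}\right) = 438681 \left(-367546 + \frac{1}{2} \cdot \frac{1}{199}\right) = 438681 \left(-367546 + \frac{1}{398}\right) = 438681 \left(- \frac{146283307}{398}\right) = - \frac{64171707398067}{398}$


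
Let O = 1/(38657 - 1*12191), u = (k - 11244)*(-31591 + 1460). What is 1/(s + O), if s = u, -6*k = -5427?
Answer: 13233/4122601866059 ≈ 3.2099e-9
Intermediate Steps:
k = 1809/2 (k = -⅙*(-5427) = 1809/2 ≈ 904.50)
u = 623078949/2 (u = (1809/2 - 11244)*(-31591 + 1460) = -20679/2*(-30131) = 623078949/2 ≈ 3.1154e+8)
O = 1/26466 (O = 1/(38657 - 12191) = 1/26466 ≈ 3.7784e-5)
s = 623078949/2 ≈ 3.1154e+8
1/(s + O) = 1/(623078949/2 + 1/26466) = 1/(4122601866059/13233) = 13233/4122601866059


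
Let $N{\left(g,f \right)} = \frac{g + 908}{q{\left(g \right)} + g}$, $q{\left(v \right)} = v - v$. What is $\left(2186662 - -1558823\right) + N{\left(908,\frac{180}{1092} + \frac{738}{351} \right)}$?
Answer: $3745487$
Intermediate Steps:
$q{\left(v \right)} = 0$
$N{\left(g,f \right)} = \frac{908 + g}{g}$ ($N{\left(g,f \right)} = \frac{g + 908}{0 + g} = \frac{908 + g}{g}$)
$\left(2186662 - -1558823\right) + N{\left(908,\frac{180}{1092} + \frac{738}{351} \right)} = \left(2186662 - -1558823\right) + \frac{908 + 908}{908} = \left(2186662 + 1558823\right) + \frac{1}{908} \cdot 1816 = 3745485 + 2 = 3745487$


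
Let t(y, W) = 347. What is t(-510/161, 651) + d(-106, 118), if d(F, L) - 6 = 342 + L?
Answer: 813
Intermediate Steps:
d(F, L) = 348 + L (d(F, L) = 6 + (342 + L) = 348 + L)
t(-510/161, 651) + d(-106, 118) = 347 + (348 + 118) = 347 + 466 = 813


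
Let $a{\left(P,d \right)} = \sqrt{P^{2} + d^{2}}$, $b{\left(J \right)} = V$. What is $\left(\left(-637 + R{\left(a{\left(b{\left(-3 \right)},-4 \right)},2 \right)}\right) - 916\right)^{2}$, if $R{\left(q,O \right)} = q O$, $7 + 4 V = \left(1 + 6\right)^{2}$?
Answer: $\left(1553 - \sqrt{505}\right)^{2} \approx 2.3425 \cdot 10^{6}$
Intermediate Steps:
$V = \frac{21}{2}$ ($V = - \frac{7}{4} + \frac{\left(1 + 6\right)^{2}}{4} = - \frac{7}{4} + \frac{7^{2}}{4} = - \frac{7}{4} + \frac{1}{4} \cdot 49 = - \frac{7}{4} + \frac{49}{4} = \frac{21}{2} \approx 10.5$)
$b{\left(J \right)} = \frac{21}{2}$
$R{\left(q,O \right)} = O q$
$\left(\left(-637 + R{\left(a{\left(b{\left(-3 \right)},-4 \right)},2 \right)}\right) - 916\right)^{2} = \left(\left(-637 + 2 \sqrt{\left(\frac{21}{2}\right)^{2} + \left(-4\right)^{2}}\right) - 916\right)^{2} = \left(\left(-637 + 2 \sqrt{\frac{441}{4} + 16}\right) - 916\right)^{2} = \left(\left(-637 + 2 \sqrt{\frac{505}{4}}\right) - 916\right)^{2} = \left(\left(-637 + 2 \frac{\sqrt{505}}{2}\right) - 916\right)^{2} = \left(\left(-637 + \sqrt{505}\right) - 916\right)^{2} = \left(-1553 + \sqrt{505}\right)^{2}$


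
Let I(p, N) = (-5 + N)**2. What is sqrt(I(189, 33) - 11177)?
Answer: I*sqrt(10393) ≈ 101.95*I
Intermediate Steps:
sqrt(I(189, 33) - 11177) = sqrt((-5 + 33)**2 - 11177) = sqrt(28**2 - 11177) = sqrt(784 - 11177) = sqrt(-10393) = I*sqrt(10393)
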